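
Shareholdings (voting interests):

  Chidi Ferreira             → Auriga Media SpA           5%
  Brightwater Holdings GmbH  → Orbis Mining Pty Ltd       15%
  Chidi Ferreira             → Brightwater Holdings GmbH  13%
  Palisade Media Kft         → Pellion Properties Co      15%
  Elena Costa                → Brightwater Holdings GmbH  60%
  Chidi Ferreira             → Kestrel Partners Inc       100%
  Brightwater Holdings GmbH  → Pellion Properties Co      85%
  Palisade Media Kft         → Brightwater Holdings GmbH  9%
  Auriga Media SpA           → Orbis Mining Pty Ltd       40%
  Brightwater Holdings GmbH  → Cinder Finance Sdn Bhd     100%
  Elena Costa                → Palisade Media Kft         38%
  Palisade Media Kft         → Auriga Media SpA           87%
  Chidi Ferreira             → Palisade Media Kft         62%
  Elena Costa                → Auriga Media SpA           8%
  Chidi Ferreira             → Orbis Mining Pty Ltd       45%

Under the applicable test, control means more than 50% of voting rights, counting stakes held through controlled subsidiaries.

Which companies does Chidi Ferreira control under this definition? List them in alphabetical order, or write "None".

Auriga Media SpA, Kestrel Partners Inc, Orbis Mining Pty Ltd, Palisade Media Kft

Chidi holds 62% of Palisade, so Chidi controls Palisade.
Chidi and Palisade together hold 5% + 87% = 92% of Auriga, so Chidi controls Auriga.
Auriga and Chidi together hold 40% + 45% = 85% of Orbis, so Chidi controls Orbis.
Chidi holds 100% of Kestrel, so Chidi controls Kestrel.
No other company's threshold is met.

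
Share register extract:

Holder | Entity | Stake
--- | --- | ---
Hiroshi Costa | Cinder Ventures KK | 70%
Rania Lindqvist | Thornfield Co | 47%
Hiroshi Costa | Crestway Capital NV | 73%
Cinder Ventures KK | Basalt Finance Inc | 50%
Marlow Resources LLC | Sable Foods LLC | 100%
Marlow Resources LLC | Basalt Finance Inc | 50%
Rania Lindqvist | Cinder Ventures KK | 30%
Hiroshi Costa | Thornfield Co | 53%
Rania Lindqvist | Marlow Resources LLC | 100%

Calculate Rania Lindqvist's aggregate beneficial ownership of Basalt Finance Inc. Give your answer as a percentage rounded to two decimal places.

Rania reaches Basalt along 2 paths.
Via Cinder: 30% × 50% = 15%.
Via Marlow: 100% × 50% = 50%.
Total: 15% + 50% = 65%.
Rounded: 65.00%.

65.00%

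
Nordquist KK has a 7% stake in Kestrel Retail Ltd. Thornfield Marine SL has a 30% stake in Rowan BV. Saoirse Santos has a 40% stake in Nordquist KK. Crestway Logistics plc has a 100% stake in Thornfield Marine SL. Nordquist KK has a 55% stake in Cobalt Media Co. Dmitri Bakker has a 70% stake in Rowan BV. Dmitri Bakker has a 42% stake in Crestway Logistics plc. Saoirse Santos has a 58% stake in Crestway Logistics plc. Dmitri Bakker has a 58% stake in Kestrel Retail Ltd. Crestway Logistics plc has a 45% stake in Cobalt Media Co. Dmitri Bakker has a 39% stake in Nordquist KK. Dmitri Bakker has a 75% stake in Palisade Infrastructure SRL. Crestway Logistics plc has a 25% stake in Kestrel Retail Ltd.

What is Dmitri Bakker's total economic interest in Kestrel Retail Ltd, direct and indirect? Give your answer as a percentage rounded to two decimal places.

71.23%

Dmitri reaches Kestrel along 3 paths.
Via Nordquist: 39% × 7% = 2.73%.
Direct stake: 58% = 58%.
Via Crestway: 42% × 25% = 10.5%.
Total: 2.73% + 58% + 10.5% = 71.23%.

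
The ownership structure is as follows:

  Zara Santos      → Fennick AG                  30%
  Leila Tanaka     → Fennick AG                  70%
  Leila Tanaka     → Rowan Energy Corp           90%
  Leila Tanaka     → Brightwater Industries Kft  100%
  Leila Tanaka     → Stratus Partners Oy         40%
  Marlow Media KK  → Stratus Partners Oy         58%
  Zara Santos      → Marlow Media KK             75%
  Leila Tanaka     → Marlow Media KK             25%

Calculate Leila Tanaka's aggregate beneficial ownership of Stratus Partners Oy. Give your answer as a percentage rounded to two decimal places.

54.50%

Leila reaches Stratus along 2 paths.
Direct stake: 40% = 40%.
Via Marlow: 25% × 58% = 14.5%.
Total: 40% + 14.5% = 54.5%.
Rounded: 54.50%.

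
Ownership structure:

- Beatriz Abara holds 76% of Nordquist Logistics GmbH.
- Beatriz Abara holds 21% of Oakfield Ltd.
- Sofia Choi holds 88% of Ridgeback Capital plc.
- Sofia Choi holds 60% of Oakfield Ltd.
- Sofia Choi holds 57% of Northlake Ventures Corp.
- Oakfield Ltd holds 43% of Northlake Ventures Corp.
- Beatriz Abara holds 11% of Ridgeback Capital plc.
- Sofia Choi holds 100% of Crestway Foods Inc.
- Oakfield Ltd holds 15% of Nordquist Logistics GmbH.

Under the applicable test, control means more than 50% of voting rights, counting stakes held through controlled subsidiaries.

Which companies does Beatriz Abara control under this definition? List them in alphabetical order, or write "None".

Beatriz holds 76% of Nordquist, so Beatriz controls Nordquist.
No other company's threshold is met.

Nordquist Logistics GmbH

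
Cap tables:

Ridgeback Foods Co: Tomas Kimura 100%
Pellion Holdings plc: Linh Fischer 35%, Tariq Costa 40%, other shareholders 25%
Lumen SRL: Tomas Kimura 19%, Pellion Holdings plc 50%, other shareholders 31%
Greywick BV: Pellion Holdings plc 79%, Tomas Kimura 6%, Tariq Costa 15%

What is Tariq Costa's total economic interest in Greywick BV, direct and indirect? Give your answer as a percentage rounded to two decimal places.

46.60%

Tariq reaches Greywick along 2 paths.
Via Pellion: 40% × 79% = 31.6%.
Direct stake: 15% = 15%.
Total: 31.6% + 15% = 46.6%.
Rounded: 46.60%.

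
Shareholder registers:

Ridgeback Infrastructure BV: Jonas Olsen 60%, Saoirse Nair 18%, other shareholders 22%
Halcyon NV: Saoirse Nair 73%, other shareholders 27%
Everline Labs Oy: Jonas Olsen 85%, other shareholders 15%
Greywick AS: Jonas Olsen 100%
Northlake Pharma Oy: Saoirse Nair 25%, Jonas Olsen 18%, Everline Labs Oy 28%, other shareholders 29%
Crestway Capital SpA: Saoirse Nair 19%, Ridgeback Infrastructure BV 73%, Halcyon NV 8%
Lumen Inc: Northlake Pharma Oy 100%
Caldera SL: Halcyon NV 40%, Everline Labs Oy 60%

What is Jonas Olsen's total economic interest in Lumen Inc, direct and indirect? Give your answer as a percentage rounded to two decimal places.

Jonas reaches Lumen along 2 paths.
Via Northlake: 18% × 100% = 18%.
Via Everline → Northlake: 85% × 28% × 100% = 23.8%.
Total: 18% + 23.8% = 41.8%.
Rounded: 41.80%.

41.80%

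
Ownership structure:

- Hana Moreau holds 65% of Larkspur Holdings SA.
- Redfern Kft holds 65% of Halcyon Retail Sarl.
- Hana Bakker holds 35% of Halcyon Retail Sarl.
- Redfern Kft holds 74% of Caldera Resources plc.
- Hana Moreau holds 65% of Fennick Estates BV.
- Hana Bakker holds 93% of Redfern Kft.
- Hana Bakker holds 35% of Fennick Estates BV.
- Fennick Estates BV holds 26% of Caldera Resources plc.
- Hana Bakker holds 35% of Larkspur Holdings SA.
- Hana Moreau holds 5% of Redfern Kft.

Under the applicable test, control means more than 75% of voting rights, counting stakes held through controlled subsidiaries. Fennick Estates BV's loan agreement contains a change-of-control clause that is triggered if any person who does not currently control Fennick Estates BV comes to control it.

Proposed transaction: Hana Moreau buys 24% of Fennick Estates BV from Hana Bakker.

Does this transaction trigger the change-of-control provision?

The purchase adds only to Hana Moreau's holdings (Hana Bakker's stake shrinks), so Hana Moreau is the only person who could newly come to control Fennick.
Hana Moreau's largest direct stake is 65% in Larkspur, which does not meet the threshold, so Hana Moreau controls no company.
In Fennick, Hana Moreau's side holds only 65%, not > 75%.
So before the transaction, Hana Moreau does not control Fennick.
After the purchase, Hana Moreau's direct stake in Fennick rises to 65% + 24% = 89%, and Hana Bakker's stake falls to 11%.
Hana Moreau holds 89% of Fennick, so Hana Moreau controls Fennick.
Hana Moreau did not control Fennick before and does after, so the clause is triggered.

Yes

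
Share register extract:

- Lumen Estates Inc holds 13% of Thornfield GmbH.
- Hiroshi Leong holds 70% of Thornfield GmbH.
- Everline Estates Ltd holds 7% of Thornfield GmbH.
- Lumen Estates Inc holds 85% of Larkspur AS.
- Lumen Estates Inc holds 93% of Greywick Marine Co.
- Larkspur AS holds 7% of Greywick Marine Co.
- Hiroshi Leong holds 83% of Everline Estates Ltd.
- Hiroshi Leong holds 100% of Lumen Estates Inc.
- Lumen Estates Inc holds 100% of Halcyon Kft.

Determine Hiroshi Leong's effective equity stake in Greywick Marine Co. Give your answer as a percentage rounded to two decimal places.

98.95%

Hiroshi reaches Greywick along 2 paths.
Via Lumen: 100% × 93% = 93%.
Via Lumen → Larkspur: 100% × 85% × 7% = 5.95%.
Total: 93% + 5.95% = 98.95%.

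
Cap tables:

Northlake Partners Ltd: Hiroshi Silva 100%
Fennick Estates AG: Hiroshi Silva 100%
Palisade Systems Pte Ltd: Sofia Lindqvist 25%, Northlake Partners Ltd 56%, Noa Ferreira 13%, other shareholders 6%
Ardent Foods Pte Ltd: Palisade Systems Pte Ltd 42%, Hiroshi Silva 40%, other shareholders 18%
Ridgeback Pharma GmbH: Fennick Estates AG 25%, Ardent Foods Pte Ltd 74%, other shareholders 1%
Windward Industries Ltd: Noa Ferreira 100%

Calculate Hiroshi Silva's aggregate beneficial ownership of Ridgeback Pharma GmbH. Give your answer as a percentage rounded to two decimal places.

72.00%

Hiroshi reaches Ridgeback along 3 paths.
Via Fennick: 100% × 25% = 25%.
Via Northlake → Palisade → Ardent: 100% × 56% × 42% × 74% = 17.4048%.
Via Ardent: 40% × 74% = 29.6%.
Total: 25% + 17.4048% + 29.6% = 72.0048%.
Rounded: 72.00%.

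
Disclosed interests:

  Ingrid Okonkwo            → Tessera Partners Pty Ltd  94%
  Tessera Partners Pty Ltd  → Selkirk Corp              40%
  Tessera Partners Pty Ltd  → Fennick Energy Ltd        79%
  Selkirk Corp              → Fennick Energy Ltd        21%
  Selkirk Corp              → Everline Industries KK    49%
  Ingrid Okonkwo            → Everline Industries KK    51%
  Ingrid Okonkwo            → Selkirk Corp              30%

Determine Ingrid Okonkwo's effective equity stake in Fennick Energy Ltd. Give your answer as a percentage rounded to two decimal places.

88.46%

Ingrid reaches Fennick along 3 paths.
Via Tessera → Selkirk: 94% × 40% × 21% = 7.896%.
Via Selkirk: 30% × 21% = 6.3%.
Via Tessera: 94% × 79% = 74.26%.
Total: 7.896% + 6.3% + 74.26% = 88.456%.
Rounded: 88.46%.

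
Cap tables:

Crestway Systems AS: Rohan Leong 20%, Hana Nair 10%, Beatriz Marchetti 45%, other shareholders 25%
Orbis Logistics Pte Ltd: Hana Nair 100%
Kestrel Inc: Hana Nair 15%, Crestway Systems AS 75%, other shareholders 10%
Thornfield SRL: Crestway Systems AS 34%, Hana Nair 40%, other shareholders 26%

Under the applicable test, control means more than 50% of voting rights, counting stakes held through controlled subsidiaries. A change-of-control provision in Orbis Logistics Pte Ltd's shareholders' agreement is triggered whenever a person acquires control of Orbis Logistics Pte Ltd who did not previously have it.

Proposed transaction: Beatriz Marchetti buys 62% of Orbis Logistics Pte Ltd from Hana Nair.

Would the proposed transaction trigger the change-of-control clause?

The purchase adds only to Beatriz's holdings (Hana's stake shrinks), so Beatriz is the only person who could newly come to control Orbis.
Beatriz's largest direct stake is 45% in Crestway, which does not meet the threshold, so Beatriz controls no company.
Neither Beatriz nor any entity Beatriz controls holds any voting interest in Orbis.
So before the transaction, Beatriz does not control Orbis.
After the purchase, Beatriz holds 62% of Orbis directly, and Hana's stake falls to 38%.
Beatriz holds 62% of Orbis, so Beatriz controls Orbis.
Beatriz did not control Orbis before and does after, so the clause is triggered.

Yes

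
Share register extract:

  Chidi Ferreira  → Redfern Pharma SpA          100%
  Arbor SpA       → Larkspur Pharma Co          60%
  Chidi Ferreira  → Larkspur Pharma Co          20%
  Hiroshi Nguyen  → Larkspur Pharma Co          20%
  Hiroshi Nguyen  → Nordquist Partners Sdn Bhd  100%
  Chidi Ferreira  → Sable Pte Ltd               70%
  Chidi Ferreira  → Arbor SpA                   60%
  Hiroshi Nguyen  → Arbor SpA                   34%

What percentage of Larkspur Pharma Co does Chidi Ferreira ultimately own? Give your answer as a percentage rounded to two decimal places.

56.00%

Chidi reaches Larkspur along 2 paths.
Direct stake: 20% = 20%.
Via Arbor: 60% × 60% = 36%.
Total: 20% + 36% = 56%.
Rounded: 56.00%.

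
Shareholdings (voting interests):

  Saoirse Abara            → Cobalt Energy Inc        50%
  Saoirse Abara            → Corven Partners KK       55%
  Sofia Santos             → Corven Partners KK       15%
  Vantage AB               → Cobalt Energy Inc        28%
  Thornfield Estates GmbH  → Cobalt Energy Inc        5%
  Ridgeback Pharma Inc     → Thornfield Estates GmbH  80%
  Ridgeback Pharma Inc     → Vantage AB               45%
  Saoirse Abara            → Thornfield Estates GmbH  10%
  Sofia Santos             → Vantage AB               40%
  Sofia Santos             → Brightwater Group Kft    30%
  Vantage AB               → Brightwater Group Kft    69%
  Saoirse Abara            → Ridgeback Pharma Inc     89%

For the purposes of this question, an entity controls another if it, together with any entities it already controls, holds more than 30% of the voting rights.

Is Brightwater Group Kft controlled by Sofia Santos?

Yes

Sofia holds 40% of Vantage, so Sofia controls Vantage.
Sofia and Vantage together hold 30% + 69% = 99% of Brightwater, so Sofia controls Brightwater.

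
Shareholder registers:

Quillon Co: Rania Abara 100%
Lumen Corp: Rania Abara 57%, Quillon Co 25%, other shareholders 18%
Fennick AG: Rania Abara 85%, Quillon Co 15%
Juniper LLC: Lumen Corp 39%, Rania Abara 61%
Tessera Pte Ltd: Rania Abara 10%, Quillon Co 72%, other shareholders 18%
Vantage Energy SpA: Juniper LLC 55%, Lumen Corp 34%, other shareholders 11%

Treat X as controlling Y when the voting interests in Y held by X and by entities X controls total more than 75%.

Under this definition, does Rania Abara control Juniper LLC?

Rania holds 100% of Quillon, so Rania controls Quillon.
Rania and Quillon together hold 57% + 25% = 82% of Lumen, so Rania controls Lumen.
Lumen and Rania together hold 39% + 61% = 100% of Juniper, so Rania controls Juniper.

Yes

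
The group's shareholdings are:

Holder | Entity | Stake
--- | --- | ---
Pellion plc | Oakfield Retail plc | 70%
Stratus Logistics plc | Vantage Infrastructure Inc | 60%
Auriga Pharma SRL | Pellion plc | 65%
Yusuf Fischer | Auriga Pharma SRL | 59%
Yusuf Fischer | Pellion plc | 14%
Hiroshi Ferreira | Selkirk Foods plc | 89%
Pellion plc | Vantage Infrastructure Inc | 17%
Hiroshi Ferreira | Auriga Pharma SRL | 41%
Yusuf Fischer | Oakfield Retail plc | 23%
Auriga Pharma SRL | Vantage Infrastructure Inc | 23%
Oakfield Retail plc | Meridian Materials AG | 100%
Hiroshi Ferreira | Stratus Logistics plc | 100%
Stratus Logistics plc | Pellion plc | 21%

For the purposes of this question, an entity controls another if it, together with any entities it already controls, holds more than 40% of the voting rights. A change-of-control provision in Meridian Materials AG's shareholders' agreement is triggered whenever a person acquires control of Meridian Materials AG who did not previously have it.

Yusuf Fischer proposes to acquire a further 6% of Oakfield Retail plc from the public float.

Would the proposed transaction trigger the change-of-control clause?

No

The purchase changes only Yusuf's holdings, so Yusuf is the only person who could newly come to control Meridian.
Yusuf holds 59% of Auriga, so Yusuf controls Auriga.
Yusuf and Auriga together hold 14% + 65% = 79% of Pellion, so Yusuf controls Pellion.
Yusuf and Pellion together hold 23% + 70% = 93% of Oakfield, so Yusuf controls Oakfield.
Oakfield holds 100% of Meridian, so Yusuf controls Meridian.
So Yusuf already controls Meridian before the transaction.
After the purchase, Yusuf's direct stake in Oakfield rises to 23% + 6% = 29%.
Yusuf controlled Meridian already, so this is not a new person acquiring control; every other person's position is unchanged or reduced.
No new person acquires control, so the clause is not triggered.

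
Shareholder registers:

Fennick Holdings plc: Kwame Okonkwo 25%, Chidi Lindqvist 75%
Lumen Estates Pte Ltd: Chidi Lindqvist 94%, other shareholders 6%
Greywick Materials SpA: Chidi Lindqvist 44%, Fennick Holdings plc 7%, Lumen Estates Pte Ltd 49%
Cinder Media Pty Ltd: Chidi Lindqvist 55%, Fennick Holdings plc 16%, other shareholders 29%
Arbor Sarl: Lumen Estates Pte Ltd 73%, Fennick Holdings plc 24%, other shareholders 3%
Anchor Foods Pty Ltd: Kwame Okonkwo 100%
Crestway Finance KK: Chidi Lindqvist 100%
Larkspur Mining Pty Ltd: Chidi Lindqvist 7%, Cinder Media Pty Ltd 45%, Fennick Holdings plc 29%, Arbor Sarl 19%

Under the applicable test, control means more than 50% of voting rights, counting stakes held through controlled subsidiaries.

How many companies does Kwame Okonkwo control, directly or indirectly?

1

Kwame holds 100% of Anchor, so Kwame controls Anchor.
No other company's threshold is met.
Kwame controls 1 company.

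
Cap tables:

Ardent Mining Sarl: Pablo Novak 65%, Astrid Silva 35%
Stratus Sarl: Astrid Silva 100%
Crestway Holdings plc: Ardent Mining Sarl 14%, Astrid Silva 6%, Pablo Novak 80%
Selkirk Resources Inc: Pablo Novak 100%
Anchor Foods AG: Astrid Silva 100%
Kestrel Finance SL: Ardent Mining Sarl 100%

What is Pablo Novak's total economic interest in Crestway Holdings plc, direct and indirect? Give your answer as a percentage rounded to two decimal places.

Pablo reaches Crestway along 2 paths.
Via Ardent: 65% × 14% = 9.1%.
Direct stake: 80% = 80%.
Total: 9.1% + 80% = 89.1%.
Rounded: 89.10%.

89.10%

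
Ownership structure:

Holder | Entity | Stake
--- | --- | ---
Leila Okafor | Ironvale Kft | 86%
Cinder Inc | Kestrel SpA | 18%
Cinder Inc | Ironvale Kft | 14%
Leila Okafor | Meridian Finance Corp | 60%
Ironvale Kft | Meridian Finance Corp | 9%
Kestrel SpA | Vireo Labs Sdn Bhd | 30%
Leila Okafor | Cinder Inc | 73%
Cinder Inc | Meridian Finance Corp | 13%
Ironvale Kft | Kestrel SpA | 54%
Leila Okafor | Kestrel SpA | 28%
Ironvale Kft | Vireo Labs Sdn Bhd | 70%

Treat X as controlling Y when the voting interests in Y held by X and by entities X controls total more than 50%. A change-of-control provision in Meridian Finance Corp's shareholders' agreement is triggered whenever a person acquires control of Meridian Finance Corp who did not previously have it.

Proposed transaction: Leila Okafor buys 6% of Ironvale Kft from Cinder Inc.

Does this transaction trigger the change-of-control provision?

No

The purchase adds only to Leila's holdings (Cinder's stake shrinks), so Leila is the only person who could newly come to control Meridian.
Leila holds 73% of Cinder, so Leila controls Cinder.
Leila and Cinder together hold 86% + 14% = 100% of Ironvale, so Leila controls Ironvale.
Leila and Ironvale and Cinder together hold 60% + 9% + 13% = 82% of Meridian, so Leila controls Meridian.
So Leila already controls Meridian before the transaction.
After the purchase, Leila's direct stake in Ironvale rises to 86% + 6% = 92%, and Cinder's stake falls to 8%.
Leila controlled Meridian already, so this is not a new person acquiring control; every other person's position is unchanged or reduced.
No new person acquires control, so the clause is not triggered.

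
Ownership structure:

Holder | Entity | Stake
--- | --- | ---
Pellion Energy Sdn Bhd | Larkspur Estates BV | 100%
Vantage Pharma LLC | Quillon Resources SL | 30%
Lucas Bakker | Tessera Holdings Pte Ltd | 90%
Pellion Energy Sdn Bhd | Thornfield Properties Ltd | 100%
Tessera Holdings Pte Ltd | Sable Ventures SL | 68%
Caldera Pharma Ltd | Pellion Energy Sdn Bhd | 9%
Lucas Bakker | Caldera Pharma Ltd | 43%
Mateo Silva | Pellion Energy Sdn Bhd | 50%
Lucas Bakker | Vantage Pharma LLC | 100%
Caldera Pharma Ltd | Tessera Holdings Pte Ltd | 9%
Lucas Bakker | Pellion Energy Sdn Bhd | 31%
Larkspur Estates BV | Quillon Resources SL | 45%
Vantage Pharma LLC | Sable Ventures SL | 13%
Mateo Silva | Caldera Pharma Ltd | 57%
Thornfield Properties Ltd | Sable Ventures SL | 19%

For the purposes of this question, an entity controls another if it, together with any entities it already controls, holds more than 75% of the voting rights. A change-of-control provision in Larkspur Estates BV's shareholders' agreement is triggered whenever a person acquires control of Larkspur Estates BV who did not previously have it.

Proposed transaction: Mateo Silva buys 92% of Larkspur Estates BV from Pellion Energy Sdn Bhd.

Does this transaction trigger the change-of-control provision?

The purchase adds only to Mateo's holdings (Pellion's stake shrinks), so Mateo is the only person who could newly come to control Larkspur.
Mateo's largest direct stake is 57% in Caldera, which does not meet the threshold, so Mateo controls no company.
Neither Mateo nor any entity Mateo controls holds any voting interest in Larkspur.
So before the transaction, Mateo does not control Larkspur.
After the purchase, Mateo holds 92% of Larkspur directly, and Pellion's stake falls to 8%.
Mateo holds 92% of Larkspur, so Mateo controls Larkspur.
Mateo did not control Larkspur before and does after, so the clause is triggered.

Yes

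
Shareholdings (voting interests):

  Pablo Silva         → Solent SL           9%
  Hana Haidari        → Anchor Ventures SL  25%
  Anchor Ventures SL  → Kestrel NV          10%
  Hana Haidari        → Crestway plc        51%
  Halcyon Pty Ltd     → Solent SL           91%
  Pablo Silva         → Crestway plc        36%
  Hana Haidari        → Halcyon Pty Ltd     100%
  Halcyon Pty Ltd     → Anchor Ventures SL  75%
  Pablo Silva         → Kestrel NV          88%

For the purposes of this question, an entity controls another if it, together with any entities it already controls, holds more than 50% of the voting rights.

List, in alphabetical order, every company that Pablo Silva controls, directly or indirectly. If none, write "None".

Pablo holds 88% of Kestrel, so Pablo controls Kestrel.
No other company's threshold is met.

Kestrel NV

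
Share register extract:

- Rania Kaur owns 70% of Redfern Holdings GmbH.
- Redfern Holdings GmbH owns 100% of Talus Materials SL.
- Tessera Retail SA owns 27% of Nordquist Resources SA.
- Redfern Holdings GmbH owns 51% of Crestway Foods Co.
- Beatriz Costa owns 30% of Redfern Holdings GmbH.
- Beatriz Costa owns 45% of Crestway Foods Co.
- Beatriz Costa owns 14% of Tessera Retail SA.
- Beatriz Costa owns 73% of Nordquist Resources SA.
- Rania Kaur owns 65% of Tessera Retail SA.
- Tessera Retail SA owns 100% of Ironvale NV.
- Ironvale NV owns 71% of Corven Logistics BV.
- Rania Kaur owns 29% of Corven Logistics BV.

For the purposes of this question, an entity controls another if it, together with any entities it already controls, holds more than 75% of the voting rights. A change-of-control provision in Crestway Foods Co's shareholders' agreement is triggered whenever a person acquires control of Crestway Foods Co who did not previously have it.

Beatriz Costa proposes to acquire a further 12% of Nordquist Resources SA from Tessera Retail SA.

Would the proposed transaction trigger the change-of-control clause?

The purchase adds only to Beatriz's holdings (Tessera's stake shrinks), so Beatriz is the only person who could newly come to control Crestway.
Beatriz's largest direct stake is 73% in Nordquist, which does not meet the threshold, so Beatriz controls no company.
In Crestway, Beatriz's side holds only 45%, not > 75%.
So before the transaction, Beatriz does not control Crestway.
After the purchase, Beatriz's direct stake in Nordquist rises to 73% + 12% = 85%, and Tessera's stake falls to 15%.
Beatriz holds 85% of Nordquist, so Beatriz controls Nordquist.
After the transaction, Beatriz's side holds 45% of Crestway, not > 75%, so Beatriz still does not control Crestway.
No new person acquires control, so the clause is not triggered.

No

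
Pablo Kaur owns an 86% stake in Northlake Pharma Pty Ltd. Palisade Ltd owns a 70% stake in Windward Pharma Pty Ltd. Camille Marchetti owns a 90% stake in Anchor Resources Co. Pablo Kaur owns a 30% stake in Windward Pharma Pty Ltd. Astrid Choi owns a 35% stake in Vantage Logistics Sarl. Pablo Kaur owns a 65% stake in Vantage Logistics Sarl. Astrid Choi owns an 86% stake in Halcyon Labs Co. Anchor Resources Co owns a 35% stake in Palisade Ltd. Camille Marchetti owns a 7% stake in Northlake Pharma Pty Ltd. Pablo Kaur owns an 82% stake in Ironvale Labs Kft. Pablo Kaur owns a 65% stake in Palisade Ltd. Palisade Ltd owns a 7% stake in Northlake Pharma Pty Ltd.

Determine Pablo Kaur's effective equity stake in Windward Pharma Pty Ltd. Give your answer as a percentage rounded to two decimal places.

75.50%

Pablo reaches Windward along 2 paths.
Via Palisade: 65% × 70% = 45.5%.
Direct stake: 30% = 30%.
Total: 45.5% + 30% = 75.5%.
Rounded: 75.50%.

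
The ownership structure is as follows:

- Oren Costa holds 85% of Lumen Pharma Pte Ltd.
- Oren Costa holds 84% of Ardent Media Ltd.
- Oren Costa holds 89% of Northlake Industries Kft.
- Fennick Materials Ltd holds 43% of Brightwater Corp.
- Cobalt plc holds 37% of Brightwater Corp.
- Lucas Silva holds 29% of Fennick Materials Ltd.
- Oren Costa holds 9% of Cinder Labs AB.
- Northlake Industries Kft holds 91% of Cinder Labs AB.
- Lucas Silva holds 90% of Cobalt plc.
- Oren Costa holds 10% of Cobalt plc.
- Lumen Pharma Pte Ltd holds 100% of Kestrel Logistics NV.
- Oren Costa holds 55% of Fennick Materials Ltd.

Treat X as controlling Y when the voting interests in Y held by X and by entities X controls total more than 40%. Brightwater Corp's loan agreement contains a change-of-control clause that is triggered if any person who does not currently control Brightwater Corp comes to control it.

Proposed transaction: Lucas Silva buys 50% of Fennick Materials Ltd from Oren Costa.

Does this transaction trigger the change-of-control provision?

The purchase adds only to Lucas's holdings (Oren's stake shrinks), so Lucas is the only person who could newly come to control Brightwater.
Lucas holds 90% of Cobalt, so Lucas controls Cobalt.
In Brightwater, Lucas's side holds only 37%, not > 40%.
So before the transaction, Lucas does not control Brightwater.
After the purchase, Lucas's direct stake in Fennick rises to 29% + 50% = 79%, and Oren's stake falls to 5%.
Lucas holds 79% of Fennick, so Lucas controls Fennick.
Cobalt and Fennick together hold 37% + 43% = 80% of Brightwater, so Lucas controls Brightwater.
Lucas did not control Brightwater before and does after, so the clause is triggered.

Yes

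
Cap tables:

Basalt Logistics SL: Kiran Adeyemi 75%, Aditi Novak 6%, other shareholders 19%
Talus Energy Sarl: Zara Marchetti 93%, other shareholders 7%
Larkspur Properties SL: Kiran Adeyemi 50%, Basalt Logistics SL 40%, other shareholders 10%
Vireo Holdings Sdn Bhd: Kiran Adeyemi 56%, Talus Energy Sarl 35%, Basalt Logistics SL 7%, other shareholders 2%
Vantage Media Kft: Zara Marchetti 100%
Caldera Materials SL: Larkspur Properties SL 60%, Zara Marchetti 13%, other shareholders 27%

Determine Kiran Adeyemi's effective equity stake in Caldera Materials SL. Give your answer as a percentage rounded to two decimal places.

48.00%

Kiran reaches Caldera along 2 paths.
Via Larkspur: 50% × 60% = 30%.
Via Basalt → Larkspur: 75% × 40% × 60% = 18%.
Total: 30% + 18% = 48%.
Rounded: 48.00%.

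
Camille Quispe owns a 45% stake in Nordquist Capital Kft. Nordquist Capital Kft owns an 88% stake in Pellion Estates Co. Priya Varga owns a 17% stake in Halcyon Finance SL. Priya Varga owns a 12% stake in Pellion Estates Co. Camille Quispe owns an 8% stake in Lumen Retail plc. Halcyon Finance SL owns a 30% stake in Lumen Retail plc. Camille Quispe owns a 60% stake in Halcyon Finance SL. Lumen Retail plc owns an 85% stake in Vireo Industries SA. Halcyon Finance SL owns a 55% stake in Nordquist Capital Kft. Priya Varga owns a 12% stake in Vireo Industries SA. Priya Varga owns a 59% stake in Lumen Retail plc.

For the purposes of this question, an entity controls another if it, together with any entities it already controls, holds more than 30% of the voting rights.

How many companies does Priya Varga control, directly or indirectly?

Priya holds 59% of Lumen, so Priya controls Lumen.
Lumen and Priya together hold 85% + 12% = 97% of Vireo, so Priya controls Vireo.
No other company's threshold is met.
Priya controls 2 companies.

2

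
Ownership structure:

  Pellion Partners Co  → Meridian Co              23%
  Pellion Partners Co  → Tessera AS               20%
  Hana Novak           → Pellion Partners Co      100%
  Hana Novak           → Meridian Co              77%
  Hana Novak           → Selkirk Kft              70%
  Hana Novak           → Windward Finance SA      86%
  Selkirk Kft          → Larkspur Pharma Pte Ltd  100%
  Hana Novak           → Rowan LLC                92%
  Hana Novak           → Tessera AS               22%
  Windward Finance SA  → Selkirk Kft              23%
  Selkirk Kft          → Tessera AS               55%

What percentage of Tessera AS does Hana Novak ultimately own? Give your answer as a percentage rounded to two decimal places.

91.38%

Hana reaches Tessera along 4 paths.
Via Pellion: 100% × 20% = 20%.
Direct stake: 22% = 22%.
Via Selkirk: 70% × 55% = 38.5%.
Via Windward → Selkirk: 86% × 23% × 55% = 10.879%.
Total: 20% + 22% + 38.5% + 10.879% = 91.379%.
Rounded: 91.38%.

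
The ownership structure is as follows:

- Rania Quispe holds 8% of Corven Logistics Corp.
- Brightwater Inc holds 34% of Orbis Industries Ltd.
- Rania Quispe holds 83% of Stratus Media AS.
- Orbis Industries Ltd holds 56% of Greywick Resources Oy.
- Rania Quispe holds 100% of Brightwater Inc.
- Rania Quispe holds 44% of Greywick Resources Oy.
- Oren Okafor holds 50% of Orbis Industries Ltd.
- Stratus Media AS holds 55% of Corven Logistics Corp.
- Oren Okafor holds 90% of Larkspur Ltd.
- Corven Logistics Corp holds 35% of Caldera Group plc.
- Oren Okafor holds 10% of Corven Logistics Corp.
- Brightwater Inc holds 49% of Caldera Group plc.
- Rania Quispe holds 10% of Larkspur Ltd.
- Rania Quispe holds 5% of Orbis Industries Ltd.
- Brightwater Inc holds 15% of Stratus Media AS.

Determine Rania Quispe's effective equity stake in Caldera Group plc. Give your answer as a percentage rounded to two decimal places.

Rania reaches Caldera along 4 paths.
Via Brightwater: 100% × 49% = 49%.
Via Corven: 8% × 35% = 2.8%.
Via Stratus → Corven: 83% × 55% × 35% = 15.9775%.
Via Brightwater → Stratus → Corven: 100% × 15% × 55% × 35% = 2.8875%.
Total: 49% + 2.8% + 15.9775% + 2.8875% = 70.665%.
Rounded: 70.67%.

70.67%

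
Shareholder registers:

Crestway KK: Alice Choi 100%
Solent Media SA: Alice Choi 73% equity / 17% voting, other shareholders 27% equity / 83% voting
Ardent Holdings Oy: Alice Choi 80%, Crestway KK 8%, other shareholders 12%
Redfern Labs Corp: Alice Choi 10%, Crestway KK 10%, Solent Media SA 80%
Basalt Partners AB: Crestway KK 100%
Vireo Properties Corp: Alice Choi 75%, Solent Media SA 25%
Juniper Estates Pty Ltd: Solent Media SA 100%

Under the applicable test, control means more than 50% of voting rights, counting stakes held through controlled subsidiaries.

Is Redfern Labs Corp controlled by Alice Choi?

No

Alice holds 100% of Crestway, so Alice controls Crestway.
Alice and Crestway together hold 80% + 8% = 88% of Ardent, so Alice controls Ardent.
Crestway holds 100% of Basalt, so Alice controls Basalt.
Alice holds 75% of Vireo, so Alice controls Vireo.
In Redfern, Alice's side holds only 10% + 10% = 20%, not > 50%.
So Alice does not control Redfern.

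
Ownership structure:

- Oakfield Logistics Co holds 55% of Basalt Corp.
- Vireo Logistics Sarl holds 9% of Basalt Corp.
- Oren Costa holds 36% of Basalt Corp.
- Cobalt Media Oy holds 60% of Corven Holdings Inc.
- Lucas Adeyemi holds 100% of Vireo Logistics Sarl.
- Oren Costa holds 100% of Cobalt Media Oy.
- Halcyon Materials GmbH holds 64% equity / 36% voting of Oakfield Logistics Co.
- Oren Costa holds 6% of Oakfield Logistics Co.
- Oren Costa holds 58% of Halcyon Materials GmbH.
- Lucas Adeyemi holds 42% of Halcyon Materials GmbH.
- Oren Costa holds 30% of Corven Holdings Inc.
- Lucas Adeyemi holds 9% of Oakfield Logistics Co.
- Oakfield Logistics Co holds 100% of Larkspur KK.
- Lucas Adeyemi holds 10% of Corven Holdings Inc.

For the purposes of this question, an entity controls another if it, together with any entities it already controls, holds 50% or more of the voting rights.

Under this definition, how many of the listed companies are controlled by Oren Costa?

3

Oren holds 58% of Halcyon, so Oren controls Halcyon.
Oren holds 100% of Cobalt, so Oren controls Cobalt.
Cobalt and Oren together hold 60% + 30% = 90% of Corven, so Oren controls Corven.
No other company's threshold is met.
Oren controls 3 companies.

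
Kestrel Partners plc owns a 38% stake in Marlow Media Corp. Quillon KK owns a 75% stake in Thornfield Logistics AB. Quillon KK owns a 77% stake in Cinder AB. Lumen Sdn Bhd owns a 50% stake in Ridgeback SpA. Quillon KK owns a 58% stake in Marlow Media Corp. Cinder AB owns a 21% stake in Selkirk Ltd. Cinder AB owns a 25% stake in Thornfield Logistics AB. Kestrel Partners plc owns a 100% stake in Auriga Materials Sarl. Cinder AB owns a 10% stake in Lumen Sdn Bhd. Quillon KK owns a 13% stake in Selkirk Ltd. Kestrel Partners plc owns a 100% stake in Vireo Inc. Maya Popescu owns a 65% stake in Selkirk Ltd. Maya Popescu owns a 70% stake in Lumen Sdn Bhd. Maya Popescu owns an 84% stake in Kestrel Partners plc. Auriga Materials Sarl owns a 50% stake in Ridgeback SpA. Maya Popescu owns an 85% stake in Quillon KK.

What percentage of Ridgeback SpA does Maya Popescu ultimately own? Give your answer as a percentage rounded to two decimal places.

80.27%

Maya reaches Ridgeback along 3 paths.
Via Lumen: 70% × 50% = 35%.
Via Quillon → Cinder → Lumen: 85% × 77% × 10% × 50% = 3.2725%.
Via Kestrel → Auriga: 84% × 100% × 50% = 42%.
Total: 35% + 3.2725% + 42% = 80.2725%.
Rounded: 80.27%.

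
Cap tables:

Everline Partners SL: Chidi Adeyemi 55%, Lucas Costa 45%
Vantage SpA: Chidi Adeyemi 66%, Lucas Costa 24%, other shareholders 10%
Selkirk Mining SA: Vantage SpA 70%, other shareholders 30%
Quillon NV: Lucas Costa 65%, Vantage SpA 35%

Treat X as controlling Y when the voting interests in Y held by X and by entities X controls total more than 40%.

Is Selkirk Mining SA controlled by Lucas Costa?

No

Lucas holds 45% of Everline, so Lucas controls Everline.
Lucas holds 65% of Quillon, so Lucas controls Quillon.
Neither Lucas nor any entity Lucas controls holds any voting interest in Selkirk.
So Lucas does not control Selkirk.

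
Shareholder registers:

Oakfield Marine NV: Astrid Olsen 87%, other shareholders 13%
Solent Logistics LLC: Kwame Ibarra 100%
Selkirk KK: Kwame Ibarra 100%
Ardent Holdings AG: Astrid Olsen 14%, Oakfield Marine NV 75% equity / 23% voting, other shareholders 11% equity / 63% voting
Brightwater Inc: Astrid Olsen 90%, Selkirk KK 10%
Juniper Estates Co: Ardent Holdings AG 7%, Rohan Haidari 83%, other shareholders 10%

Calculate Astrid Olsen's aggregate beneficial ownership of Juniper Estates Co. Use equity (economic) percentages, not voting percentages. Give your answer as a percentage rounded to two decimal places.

5.55%

Astrid reaches Juniper along 2 paths.
Via Ardent: 14% × 7% = 0.98%.
Via Oakfield → Ardent: 87% × 75% × 7% = 4.5675%.
Total: 0.98% + 4.5675% = 5.5475%.
Rounded: 5.55%.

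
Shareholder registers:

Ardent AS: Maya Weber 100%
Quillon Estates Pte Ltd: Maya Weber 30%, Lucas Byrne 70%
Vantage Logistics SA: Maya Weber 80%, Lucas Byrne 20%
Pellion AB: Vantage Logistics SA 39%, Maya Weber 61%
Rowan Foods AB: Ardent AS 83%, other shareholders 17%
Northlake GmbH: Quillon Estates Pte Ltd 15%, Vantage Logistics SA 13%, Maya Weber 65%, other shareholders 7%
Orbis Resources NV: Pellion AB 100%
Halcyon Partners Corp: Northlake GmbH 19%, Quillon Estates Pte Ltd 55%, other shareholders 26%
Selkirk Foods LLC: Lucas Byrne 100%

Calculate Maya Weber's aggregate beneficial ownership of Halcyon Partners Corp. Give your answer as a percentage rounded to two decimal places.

Maya reaches Halcyon along 4 paths.
Via Quillon → Northlake: 30% × 15% × 19% = 0.855%.
Via Vantage → Northlake: 80% × 13% × 19% = 1.976%.
Via Northlake: 65% × 19% = 12.35%.
Via Quillon: 30% × 55% = 16.5%.
Total: 0.855% + 1.976% + 12.35% + 16.5% = 31.681%.
Rounded: 31.68%.

31.68%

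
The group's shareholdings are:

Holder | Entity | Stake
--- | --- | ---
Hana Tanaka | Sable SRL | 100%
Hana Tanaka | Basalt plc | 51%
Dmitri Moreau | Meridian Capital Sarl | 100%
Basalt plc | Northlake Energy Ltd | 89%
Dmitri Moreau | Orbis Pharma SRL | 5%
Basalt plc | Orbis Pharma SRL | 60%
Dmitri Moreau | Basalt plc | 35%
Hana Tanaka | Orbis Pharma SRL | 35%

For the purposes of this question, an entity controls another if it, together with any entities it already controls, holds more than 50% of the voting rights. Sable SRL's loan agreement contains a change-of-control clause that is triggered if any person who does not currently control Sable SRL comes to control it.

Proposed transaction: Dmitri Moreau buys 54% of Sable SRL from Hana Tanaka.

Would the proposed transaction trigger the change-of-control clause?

Yes

The purchase adds only to Dmitri's holdings (Hana's stake shrinks), so Dmitri is the only person who could newly come to control Sable.
Dmitri holds 100% of Meridian, so Dmitri controls Meridian.
Neither Dmitri nor any entity Dmitri controls holds any voting interest in Sable.
So before the transaction, Dmitri does not control Sable.
After the purchase, Dmitri holds 54% of Sable directly, and Hana's stake falls to 46%.
Dmitri holds 54% of Sable, so Dmitri controls Sable.
Dmitri did not control Sable before and does after, so the clause is triggered.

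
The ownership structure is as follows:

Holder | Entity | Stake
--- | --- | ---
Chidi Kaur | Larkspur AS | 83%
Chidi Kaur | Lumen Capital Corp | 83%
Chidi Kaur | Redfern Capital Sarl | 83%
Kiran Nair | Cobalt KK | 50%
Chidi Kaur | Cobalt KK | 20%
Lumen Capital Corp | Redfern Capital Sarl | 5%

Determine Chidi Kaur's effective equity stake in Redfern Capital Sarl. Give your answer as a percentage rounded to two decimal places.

87.15%

Chidi reaches Redfern along 2 paths.
Direct stake: 83% = 83%.
Via Lumen: 83% × 5% = 4.15%.
Total: 83% + 4.15% = 87.15%.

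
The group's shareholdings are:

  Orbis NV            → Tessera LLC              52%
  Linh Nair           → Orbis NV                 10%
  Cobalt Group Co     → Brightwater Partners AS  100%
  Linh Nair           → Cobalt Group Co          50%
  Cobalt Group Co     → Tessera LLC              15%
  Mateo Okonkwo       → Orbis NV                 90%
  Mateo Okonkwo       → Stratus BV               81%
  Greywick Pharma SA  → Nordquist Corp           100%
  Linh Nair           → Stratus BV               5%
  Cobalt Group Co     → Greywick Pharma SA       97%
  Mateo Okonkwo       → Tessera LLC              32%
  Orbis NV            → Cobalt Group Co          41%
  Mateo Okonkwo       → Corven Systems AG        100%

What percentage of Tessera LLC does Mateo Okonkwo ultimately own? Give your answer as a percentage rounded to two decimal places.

Mateo reaches Tessera along 3 paths.
Via Orbis → Cobalt: 90% × 41% × 15% = 5.535%.
Direct stake: 32% = 32%.
Via Orbis: 90% × 52% = 46.8%.
Total: 5.535% + 32% + 46.8% = 84.335%.
Rounded: 84.34%.

84.34%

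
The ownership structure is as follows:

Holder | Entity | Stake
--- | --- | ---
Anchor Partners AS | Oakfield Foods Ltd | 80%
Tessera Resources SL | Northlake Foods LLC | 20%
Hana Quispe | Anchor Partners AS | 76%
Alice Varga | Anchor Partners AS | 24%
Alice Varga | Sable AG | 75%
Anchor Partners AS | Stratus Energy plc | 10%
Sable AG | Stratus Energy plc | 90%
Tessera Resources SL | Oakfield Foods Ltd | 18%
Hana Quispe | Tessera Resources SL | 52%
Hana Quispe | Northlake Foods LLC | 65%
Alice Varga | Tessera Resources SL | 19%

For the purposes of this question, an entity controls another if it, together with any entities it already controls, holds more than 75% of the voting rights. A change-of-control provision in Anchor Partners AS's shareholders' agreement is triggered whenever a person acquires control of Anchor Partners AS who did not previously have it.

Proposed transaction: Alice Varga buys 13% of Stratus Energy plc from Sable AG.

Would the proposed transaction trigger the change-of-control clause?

No

The purchase adds only to Alice's holdings (Sable's stake shrinks), so Alice is the only person who could newly come to control Anchor.
Alice's largest direct stake is 75% in Sable, which does not meet the threshold, so Alice controls no company.
In Anchor, Alice's side holds only 24%, not > 75%.
So before the transaction, Alice does not control Anchor.
After the purchase, Alice holds 13% of Stratus directly, and Sable's stake falls to 77%.
Alice's side now holds 13% of Stratus, not > 75%, so Alice still does not control Stratus.
After the transaction, Alice's side holds 24% of Anchor, not > 75%, so Alice still does not control Anchor.
No new person acquires control, so the clause is not triggered.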